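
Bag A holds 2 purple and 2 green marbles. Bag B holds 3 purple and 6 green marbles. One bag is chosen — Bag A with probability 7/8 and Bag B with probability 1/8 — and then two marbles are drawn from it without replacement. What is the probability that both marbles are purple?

From Bag A: P(both purple) = (2/4)(1/3) = 1/6.
From Bag B: P(both purple) = (3/9)(2/8) = 1/12.
Total probability = (7/8)(1/6) + (1/8)(1/12) = 5/32.

5/32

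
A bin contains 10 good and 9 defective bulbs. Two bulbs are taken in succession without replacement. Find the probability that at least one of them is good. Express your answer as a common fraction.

P(no good) = 9/19 × 8/18 = 72/342 = 4/19.
P(at least one) = 1 − 4/19 = 15/19.

15/19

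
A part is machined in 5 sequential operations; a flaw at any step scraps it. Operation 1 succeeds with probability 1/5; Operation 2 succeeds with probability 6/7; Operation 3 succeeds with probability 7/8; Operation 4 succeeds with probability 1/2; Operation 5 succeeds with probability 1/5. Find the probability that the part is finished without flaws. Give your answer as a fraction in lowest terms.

Each stage is reached only if all earlier stages succeed, so
P = 1/5 × 6/7 × 7/8 × 1/2 × 1/5 = 42/2800 = 3/200.

3/200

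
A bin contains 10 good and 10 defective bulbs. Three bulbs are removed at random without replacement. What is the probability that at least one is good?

P(no good) = 10/20 × 9/19 × 8/18 = 720/6840 = 2/19.
P(at least one) = 1 − 2/19 = 17/19.

17/19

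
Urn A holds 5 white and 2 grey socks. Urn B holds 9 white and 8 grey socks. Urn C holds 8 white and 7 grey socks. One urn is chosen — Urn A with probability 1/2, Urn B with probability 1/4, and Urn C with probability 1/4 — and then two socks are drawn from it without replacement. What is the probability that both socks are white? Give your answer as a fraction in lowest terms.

5297/14280

From Urn A: P(both white) = (5/7)(4/6) = 10/21.
From Urn B: P(both white) = (9/17)(8/16) = 9/34.
From Urn C: P(both white) = (8/15)(7/14) = 4/15.
Total probability = (1/2)(10/21) + (1/4)(9/34) + (1/4)(4/15) = 5297/14280.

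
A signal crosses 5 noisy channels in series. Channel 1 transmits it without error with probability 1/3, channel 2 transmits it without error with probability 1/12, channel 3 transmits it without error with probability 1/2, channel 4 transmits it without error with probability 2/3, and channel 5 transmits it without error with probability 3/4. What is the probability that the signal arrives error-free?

The events are sequential, so multiply the conditional probabilities:
P = 1/3 × 1/12 × 1/2 × 2/3 × 3/4 = 6/864 = 1/144.

1/144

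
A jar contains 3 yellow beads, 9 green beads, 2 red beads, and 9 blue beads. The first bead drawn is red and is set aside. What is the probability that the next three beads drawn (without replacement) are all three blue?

After the first draw, 9 of the remaining 22 beads are blue.
P = 9/22 × 8/21 × 7/20 = 504/9240 = 3/55.

3/55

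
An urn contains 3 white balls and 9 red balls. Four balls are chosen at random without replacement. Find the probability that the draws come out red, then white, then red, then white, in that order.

Chain rule:
P = 9/12 × 3/11 × 8/10 × 2/9 = 432/11880 = 2/55.

2/55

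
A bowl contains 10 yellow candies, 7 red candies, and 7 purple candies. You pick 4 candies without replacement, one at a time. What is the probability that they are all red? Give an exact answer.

5/1518

P = 7/24 × 6/23 × 5/22 × 4/21 = 840/255024 = 5/1518.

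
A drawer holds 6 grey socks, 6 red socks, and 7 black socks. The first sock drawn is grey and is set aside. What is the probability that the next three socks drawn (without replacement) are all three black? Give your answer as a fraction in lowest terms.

After the first draw, 7 of the remaining 18 socks are black.
P = 7/18 × 6/17 × 5/16 = 210/4896 = 35/816.

35/816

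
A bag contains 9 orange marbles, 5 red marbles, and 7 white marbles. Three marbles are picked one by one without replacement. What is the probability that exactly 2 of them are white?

One ordering (white drawn first) has probability 7/21 × 6/20 × 14/19 = 588/7980 = 7/95.
There are C(3,2) = 3 such orderings, each equally likely, so P = 3 × 7/95 = 21/95.

21/95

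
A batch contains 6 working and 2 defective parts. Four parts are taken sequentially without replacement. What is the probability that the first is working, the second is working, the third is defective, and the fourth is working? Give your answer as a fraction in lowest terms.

Each draw changes the counts, so multiply the conditional probabilities along the sequence:
P = 6/8 × 5/7 × 2/6 × 4/5 = 240/1680 = 1/7.

1/7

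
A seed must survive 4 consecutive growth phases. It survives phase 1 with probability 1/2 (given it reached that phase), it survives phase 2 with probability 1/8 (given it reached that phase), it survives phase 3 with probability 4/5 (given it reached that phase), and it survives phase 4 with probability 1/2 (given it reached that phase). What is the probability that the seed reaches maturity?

Multiplying along the chain,
P = 1/2 × 1/8 × 4/5 × 1/2 = 4/160 = 1/40.

1/40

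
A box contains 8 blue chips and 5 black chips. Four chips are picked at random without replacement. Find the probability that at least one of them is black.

P(no black) = 8/13 × 7/12 × 6/11 × 5/10 = 1680/17160 = 14/143.
P(at least one) = 1 − 14/143 = 129/143.

129/143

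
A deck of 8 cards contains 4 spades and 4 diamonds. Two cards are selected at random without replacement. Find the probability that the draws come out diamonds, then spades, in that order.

2/7

Each draw changes the counts, so multiply the conditional probabilities along the sequence:
P = 4/8 × 4/7 = 16/56 = 2/7.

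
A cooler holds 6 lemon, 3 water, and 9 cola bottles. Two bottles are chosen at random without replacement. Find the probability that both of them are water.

P = 3/18 × 2/17 = 6/306 = 1/51.

1/51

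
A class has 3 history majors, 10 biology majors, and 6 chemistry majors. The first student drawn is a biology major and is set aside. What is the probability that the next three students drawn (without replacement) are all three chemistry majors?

5/204

With the first student removed, 6 chemistry majors remain out of 18.
P = 6/18 × 5/17 × 4/16 = 120/4896 = 5/204.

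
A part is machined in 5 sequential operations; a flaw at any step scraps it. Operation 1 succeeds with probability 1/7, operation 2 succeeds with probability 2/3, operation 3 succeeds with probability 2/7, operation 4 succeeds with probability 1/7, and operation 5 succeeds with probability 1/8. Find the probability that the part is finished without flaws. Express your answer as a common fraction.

1/2058

Multiplying along the chain,
P = 1/7 × 2/3 × 2/7 × 1/7 × 1/8 = 4/8232 = 1/2058.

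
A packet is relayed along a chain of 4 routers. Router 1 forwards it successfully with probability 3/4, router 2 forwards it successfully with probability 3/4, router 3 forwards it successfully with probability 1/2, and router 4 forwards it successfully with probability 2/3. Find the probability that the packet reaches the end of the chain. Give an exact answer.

Multiplying along the chain,
P = 3/4 × 3/4 × 1/2 × 2/3 = 18/96 = 3/16.

3/16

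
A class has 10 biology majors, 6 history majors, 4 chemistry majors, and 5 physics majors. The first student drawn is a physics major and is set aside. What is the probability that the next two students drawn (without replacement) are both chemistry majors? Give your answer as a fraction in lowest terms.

1/46

After the first draw, 4 of the remaining 24 students are chemistry majors.
P = 4/24 × 3/23 = 12/552 = 1/46.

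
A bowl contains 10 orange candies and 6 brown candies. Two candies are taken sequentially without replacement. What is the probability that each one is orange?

3/8

P(every draw is orange) = 10/16 × 9/15 = 90/240 = 3/8.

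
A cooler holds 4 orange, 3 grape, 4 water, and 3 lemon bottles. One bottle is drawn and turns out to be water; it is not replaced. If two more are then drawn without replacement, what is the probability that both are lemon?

After the first draw, 3 of the remaining 13 bottles are lemon.
P = 3/13 × 2/12 = 6/156 = 1/26.

1/26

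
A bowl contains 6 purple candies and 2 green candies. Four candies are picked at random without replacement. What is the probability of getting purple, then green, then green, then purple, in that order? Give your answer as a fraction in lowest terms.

Chain rule:
P = 6/8 × 2/7 × 1/6 × 5/5 = 60/1680 = 1/28.

1/28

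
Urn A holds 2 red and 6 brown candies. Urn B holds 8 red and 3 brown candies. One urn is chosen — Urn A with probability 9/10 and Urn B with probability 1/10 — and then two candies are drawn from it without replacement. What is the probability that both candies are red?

1279/15400

From Urn A: P(both red) = (2/8)(1/7) = 1/28.
From Urn B: P(both red) = (8/11)(7/10) = 28/55.
Total probability = (9/10)(1/28) + (1/10)(28/55) = 1279/15400.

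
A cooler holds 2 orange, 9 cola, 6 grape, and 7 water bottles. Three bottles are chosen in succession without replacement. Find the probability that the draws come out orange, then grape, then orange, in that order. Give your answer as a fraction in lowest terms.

1/1012

Chain rule:
P = 2/24 × 6/23 × 1/22 = 12/12144 = 1/1012.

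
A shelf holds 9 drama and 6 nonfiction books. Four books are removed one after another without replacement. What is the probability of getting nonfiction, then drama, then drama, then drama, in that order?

Each draw changes the counts, so multiply the conditional probabilities along the sequence:
P = 6/15 × 9/14 × 8/13 × 7/12 = 3024/32760 = 6/65.

6/65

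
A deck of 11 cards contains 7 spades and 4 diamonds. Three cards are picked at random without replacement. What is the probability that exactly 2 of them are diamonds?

One ordering (diamonds drawn first) has probability 4/11 × 3/10 × 7/9 = 84/990 = 14/165.
There are C(3,2) = 3 such orderings, each equally likely, so P = 3 × 14/165 = 14/55.

14/55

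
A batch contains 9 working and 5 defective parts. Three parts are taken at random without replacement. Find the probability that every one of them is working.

3/13

P(all working) = 9/14 × 8/13 × 7/12 = 504/2184 = 3/13.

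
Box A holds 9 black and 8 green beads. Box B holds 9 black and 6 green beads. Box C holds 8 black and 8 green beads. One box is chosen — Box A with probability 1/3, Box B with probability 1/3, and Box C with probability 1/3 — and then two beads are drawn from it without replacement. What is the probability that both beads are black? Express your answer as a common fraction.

From Box A: P(both black) = (9/17)(8/16) = 9/34.
From Box B: P(both black) = (9/15)(8/14) = 12/35.
From Box C: P(both black) = (8/16)(7/15) = 7/30.
Total probability = (1/3)(9/34) + (1/3)(12/35) + (1/3)(7/30) = 1501/5355.

1501/5355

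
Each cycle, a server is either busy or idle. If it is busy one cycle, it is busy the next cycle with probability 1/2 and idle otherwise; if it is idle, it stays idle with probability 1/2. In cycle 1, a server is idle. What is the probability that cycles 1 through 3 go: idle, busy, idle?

Cycle 1 is given. For each transition, use the conditional probability from the current state:
P(busy | idle) = 1/2; P(idle | busy) = 1/2.
P = 1/2 × 1/2 = 1/4.

1/4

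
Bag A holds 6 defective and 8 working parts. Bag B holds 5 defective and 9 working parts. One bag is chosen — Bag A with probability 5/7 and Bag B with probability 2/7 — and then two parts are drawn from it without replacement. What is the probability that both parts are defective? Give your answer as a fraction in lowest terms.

95/637

From Bag A: P(both defective) = (6/14)(5/13) = 15/91.
From Bag B: P(both defective) = (5/14)(4/13) = 10/91.
Total probability = (5/7)(15/91) + (2/7)(10/91) = 95/637.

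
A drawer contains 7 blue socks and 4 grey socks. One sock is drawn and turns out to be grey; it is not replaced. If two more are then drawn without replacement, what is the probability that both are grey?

With the first sock removed, 3 grey remain out of 10.
P = 3/10 × 2/9 = 6/90 = 1/15.

1/15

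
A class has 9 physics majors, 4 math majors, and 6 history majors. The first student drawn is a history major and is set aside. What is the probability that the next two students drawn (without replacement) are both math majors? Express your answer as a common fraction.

After the first draw, 4 of the remaining 18 students are math majors.
P = 4/18 × 3/17 = 12/306 = 2/51.

2/51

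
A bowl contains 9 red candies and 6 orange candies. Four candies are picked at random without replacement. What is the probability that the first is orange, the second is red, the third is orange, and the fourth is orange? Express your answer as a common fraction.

3/91

Chain rule:
P = 6/15 × 9/14 × 5/13 × 4/12 = 1080/32760 = 3/91.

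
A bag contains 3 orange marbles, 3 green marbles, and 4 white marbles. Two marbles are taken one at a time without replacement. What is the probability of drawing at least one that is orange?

8/15

P(no orange) = 7/10 × 6/9 = 42/90 = 7/15.
P(at least one) = 1 − 7/15 = 8/15.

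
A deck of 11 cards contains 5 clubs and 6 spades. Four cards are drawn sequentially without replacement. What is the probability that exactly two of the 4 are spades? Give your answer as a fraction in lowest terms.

One ordering (spades drawn first) has probability 6/11 × 5/10 × 5/9 × 4/8 = 600/7920 = 5/66.
There are C(4,2) = 6 such orderings, each equally likely, so P = 6 × 5/66 = 5/11.

5/11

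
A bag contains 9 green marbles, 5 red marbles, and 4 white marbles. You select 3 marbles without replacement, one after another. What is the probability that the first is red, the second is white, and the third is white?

5/408

Multiply the probability of each draw given the previous ones:
P = 5/18 × 4/17 × 3/16 = 60/4896 = 5/408.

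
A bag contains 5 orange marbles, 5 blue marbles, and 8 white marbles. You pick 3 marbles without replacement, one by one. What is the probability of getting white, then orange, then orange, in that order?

Chain rule:
P = 8/18 × 5/17 × 4/16 = 160/4896 = 5/153.

5/153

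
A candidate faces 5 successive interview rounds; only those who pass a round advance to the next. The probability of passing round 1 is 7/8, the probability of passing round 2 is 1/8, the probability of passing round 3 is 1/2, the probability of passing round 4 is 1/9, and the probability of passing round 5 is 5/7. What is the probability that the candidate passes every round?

Multiplying along the chain,
P = 7/8 × 1/8 × 1/2 × 1/9 × 5/7 = 35/8064 = 5/1152.

5/1152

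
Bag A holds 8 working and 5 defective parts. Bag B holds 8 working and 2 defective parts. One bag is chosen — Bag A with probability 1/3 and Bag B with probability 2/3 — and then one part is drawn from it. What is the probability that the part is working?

From Bag A: P(working) = 8/13.
From Bag B: P(working) = 8/10.
Total probability = (1/3)(8/13) + (2/3)(8/10) = 48/65.

48/65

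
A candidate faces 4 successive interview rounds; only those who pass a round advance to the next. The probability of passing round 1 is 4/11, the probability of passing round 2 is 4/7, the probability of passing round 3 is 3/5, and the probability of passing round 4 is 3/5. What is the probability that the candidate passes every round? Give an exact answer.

144/1925

The events are sequential, so multiply the conditional probabilities:
P = 4/11 × 4/7 × 3/5 × 3/5 = 144/1925.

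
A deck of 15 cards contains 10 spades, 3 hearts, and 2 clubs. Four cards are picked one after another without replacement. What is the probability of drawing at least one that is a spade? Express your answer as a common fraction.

P(no spades) = 5/15 × 4/14 × 3/13 × 2/12 = 120/32760 = 1/273.
P(at least one) = 1 − 1/273 = 272/273.

272/273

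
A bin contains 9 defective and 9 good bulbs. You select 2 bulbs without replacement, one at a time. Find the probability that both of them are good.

4/17

P(every draw is good) = 9/18 × 8/17 = 72/306 = 4/17.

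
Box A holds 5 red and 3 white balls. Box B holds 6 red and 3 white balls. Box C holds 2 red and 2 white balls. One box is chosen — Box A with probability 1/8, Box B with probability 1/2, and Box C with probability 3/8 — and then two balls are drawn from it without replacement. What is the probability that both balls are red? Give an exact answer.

From Box A: P(both red) = (5/8)(4/7) = 5/14.
From Box B: P(both red) = (6/9)(5/8) = 5/12.
From Box C: P(both red) = (2/4)(1/3) = 1/6.
Total probability = (1/8)(5/14) + (1/2)(5/12) + (3/8)(1/6) = 53/168.

53/168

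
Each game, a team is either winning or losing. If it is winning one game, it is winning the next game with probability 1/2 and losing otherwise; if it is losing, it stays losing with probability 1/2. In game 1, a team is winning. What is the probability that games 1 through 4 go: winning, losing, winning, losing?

Game 1 is given. For each transition, use the conditional probability from the current state:
P(losing | winning) = 1/2; P(winning | losing) = 1/2; P(losing | winning) = 1/2.
P = 1/2 × 1/2 × 1/2 = 1/8.

1/8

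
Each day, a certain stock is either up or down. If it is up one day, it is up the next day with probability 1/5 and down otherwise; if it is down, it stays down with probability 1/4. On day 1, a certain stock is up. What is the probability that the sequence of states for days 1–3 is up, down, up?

3/5

Day 1 is given. For each transition, use the conditional probability from the current state:
P(down | up) = 4/5; P(up | down) = 3/4.
P = 4/5 × 3/4 = 12/20 = 3/5.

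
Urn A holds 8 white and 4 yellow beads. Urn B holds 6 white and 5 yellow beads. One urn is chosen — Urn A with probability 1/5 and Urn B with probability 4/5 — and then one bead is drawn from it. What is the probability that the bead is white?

94/165

From Urn A: P(white) = 8/12.
From Urn B: P(white) = 6/11.
Total probability = (1/5)(8/12) + (4/5)(6/11) = 94/165.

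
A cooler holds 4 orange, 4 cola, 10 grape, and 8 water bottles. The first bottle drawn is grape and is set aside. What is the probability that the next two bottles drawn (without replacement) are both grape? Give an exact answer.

3/25

After the first draw, 9 of the remaining 25 bottles are grape.
P = 9/25 × 8/24 = 72/600 = 3/25.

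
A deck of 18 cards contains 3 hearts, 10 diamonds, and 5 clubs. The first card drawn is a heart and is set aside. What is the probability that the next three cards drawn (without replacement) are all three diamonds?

3/17

After the first draw, 10 of the remaining 17 cards are diamonds.
P = 10/17 × 9/16 × 8/15 = 720/4080 = 3/17.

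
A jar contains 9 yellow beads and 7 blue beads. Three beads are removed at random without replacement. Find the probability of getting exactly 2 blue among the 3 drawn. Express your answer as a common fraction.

One ordering (blue drawn first) has probability 7/16 × 6/15 × 9/14 = 378/3360 = 9/80.
There are C(3,2) = 3 such orderings, each equally likely, so P = 3 × 9/80 = 27/80.

27/80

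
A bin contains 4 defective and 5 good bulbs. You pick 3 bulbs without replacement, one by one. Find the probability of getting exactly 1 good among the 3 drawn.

One ordering (good drawn first) has probability 5/9 × 4/8 × 3/7 = 60/504 = 5/42.
There are C(3,1) = 3 such orderings, each equally likely, so P = 3 × 5/42 = 5/14.

5/14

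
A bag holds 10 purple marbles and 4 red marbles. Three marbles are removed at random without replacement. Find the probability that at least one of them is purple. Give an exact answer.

P(no purple) = 4/14 × 3/13 × 2/12 = 24/2184 = 1/91.
P(at least one) = 1 − 1/91 = 90/91.

90/91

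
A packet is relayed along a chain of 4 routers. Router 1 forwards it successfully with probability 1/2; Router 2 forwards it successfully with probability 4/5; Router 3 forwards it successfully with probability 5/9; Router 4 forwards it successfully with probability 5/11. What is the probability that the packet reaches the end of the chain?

10/99

Each stage is reached only if all earlier stages succeed, so
P = 1/2 × 4/5 × 5/9 × 5/11 = 100/990 = 10/99.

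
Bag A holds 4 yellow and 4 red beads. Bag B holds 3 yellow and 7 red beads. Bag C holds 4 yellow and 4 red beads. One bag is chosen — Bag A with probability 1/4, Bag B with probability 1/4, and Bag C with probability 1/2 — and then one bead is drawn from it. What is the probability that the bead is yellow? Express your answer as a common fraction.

9/20

From Bag A: P(yellow) = 4/8.
From Bag B: P(yellow) = 3/10.
From Bag C: P(yellow) = 4/8.
Total probability = (1/4)(4/8) + (1/4)(3/10) + (1/2)(4/8) = 9/20.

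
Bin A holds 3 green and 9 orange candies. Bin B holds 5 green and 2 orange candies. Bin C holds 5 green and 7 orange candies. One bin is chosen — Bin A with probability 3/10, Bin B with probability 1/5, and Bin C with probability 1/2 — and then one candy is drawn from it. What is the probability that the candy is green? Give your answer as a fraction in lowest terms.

179/420

From Bin A: P(green) = 3/12.
From Bin B: P(green) = 5/7.
From Bin C: P(green) = 5/12.
Total probability = (3/10)(3/12) + (1/5)(5/7) + (1/2)(5/12) = 179/420.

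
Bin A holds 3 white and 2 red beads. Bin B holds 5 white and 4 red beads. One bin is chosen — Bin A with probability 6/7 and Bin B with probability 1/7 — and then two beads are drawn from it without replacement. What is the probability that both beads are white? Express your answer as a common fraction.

From Bin A: P(both white) = (3/5)(2/4) = 3/10.
From Bin B: P(both white) = (5/9)(4/8) = 5/18.
Total probability = (6/7)(3/10) + (1/7)(5/18) = 187/630.

187/630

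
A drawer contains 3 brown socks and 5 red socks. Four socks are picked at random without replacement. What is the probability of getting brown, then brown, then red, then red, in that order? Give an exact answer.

1/14

Each draw changes the counts, so multiply the conditional probabilities along the sequence:
P = 3/8 × 2/7 × 5/6 × 4/5 = 120/1680 = 1/14.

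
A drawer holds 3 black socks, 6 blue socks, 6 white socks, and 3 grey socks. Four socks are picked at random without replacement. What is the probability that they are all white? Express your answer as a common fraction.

1/204

P(all white) = 6/18 × 5/17 × 4/16 × 3/15 = 360/73440 = 1/204.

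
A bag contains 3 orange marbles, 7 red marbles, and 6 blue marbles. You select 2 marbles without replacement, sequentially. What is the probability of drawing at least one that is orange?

7/20

P(no orange) = 13/16 × 12/15 = 156/240 = 13/20.
P(at least one) = 1 − 13/20 = 7/20.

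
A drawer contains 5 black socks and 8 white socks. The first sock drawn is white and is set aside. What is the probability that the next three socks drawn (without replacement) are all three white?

7/44

After the first draw, 7 of the remaining 12 socks are white.
P = 7/12 × 6/11 × 5/10 = 210/1320 = 7/44.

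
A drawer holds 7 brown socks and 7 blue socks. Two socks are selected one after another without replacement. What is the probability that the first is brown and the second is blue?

7/26

Multiply the probability of each draw given the previous ones:
P = 7/14 × 7/13 = 49/182 = 7/26.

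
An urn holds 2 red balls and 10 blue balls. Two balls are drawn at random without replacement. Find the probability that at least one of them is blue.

P(no blue) = 2/12 × 1/11 = 2/132 = 1/66.
P(at least one) = 1 − 1/66 = 65/66.

65/66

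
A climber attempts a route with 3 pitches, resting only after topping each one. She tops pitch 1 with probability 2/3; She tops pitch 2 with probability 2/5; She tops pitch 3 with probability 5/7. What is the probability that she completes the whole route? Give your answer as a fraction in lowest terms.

4/21

Each stage is reached only if all earlier stages succeed, so
P = 2/3 × 2/5 × 5/7 = 20/105 = 4/21.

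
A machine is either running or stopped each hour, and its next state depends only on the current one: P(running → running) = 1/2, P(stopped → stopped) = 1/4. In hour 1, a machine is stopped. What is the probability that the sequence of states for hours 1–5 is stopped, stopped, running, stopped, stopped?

Hour 1 is given. For each transition, use the conditional probability from the current state:
P(stopped | stopped) = 1/4; P(running | stopped) = 3/4; P(stopped | running) = 1/2; P(stopped | stopped) = 1/4.
P = 1/4 × 3/4 × 1/2 × 1/4 = 3/128.

3/128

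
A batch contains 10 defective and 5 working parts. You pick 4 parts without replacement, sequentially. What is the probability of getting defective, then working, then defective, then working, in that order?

5/91

Each draw changes the counts, so multiply the conditional probabilities along the sequence:
P = 10/15 × 5/14 × 9/13 × 4/12 = 1800/32760 = 5/91.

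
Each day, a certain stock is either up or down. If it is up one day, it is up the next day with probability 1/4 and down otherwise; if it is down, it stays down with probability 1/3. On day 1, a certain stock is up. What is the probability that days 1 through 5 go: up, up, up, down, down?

1/64

Day 1 is given. For each transition, use the conditional probability from the current state:
P(up | up) = 1/4; P(up | up) = 1/4; P(down | up) = 3/4; P(down | down) = 1/3.
P = 1/4 × 1/4 × 3/4 × 1/3 = 3/192 = 1/64.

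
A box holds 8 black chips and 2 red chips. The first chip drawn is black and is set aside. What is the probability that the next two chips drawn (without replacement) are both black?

7/12

After the first draw, 7 of the remaining 9 chips are black.
P = 7/9 × 6/8 = 42/72 = 7/12.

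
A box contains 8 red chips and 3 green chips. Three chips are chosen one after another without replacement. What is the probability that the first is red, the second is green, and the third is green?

Multiply the probability of each draw given the previous ones:
P = 8/11 × 3/10 × 2/9 = 48/990 = 8/165.

8/165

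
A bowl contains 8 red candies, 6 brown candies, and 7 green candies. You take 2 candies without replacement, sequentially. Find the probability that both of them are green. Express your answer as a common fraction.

1/10

P(every draw is green) = 7/21 × 6/20 = 42/420 = 1/10.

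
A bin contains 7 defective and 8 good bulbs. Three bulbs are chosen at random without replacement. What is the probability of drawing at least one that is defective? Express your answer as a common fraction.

P(no defective) = 8/15 × 7/14 × 6/13 = 336/2730 = 8/65.
P(at least one) = 1 − 8/65 = 57/65.

57/65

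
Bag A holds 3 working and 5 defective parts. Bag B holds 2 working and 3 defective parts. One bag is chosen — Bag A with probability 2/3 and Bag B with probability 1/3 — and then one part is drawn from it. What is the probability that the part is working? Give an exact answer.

From Bag A: P(working) = 3/8.
From Bag B: P(working) = 2/5.
Total probability = (2/3)(3/8) + (1/3)(2/5) = 23/60.

23/60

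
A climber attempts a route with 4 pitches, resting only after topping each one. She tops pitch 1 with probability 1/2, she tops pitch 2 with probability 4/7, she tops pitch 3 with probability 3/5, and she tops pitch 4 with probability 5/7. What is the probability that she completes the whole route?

Multiplying along the chain,
P = 1/2 × 4/7 × 3/5 × 5/7 = 60/490 = 6/49.

6/49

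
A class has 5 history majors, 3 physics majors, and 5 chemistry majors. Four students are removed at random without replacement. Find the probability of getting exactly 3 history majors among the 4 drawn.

One ordering (history majors drawn first) has probability 5/13 × 4/12 × 3/11 × 8/10 = 480/17160 = 4/143.
There are C(4,3) = 4 such orderings, each equally likely, so P = 4 × 4/143 = 16/143.

16/143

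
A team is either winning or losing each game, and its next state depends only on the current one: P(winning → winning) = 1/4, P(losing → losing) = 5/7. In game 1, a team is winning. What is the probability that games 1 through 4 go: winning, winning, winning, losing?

Game 1 is given. For each transition, use the conditional probability from the current state:
P(winning | winning) = 1/4; P(winning | winning) = 1/4; P(losing | winning) = 3/4.
P = 1/4 × 1/4 × 3/4 = 3/64.

3/64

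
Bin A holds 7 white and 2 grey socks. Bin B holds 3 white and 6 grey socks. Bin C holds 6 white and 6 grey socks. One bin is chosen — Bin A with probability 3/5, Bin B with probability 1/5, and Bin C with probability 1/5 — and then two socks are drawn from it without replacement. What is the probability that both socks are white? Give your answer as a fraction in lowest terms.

From Bin A: P(both white) = (7/9)(6/8) = 7/12.
From Bin B: P(both white) = (3/9)(2/8) = 1/12.
From Bin C: P(both white) = (6/12)(5/11) = 5/22.
Total probability = (3/5)(7/12) + (1/5)(1/12) + (1/5)(5/22) = 68/165.

68/165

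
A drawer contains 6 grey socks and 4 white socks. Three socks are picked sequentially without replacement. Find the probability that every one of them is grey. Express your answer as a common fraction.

P = 6/10 × 5/9 × 4/8 = 120/720 = 1/6.

1/6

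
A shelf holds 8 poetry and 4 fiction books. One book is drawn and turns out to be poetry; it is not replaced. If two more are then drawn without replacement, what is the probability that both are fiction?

With the first book removed, 4 fiction remain out of 11.
P = 4/11 × 3/10 = 12/110 = 6/55.

6/55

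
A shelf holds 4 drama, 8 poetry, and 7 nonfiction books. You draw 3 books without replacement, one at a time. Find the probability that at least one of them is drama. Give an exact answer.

P(no drama) = 15/19 × 14/18 × 13/17 = 2730/5814 = 455/969.
P(at least one) = 1 − 455/969 = 514/969.

514/969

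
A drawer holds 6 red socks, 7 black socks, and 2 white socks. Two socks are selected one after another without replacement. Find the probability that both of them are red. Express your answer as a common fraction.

1/7

P(every draw is red) = 6/15 × 5/14 = 30/210 = 1/7.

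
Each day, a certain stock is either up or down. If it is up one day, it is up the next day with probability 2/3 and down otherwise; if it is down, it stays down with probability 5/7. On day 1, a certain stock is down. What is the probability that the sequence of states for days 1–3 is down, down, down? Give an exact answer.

25/49

Day 1 is given. For each transition, use the conditional probability from the current state:
P(down | down) = 5/7; P(down | down) = 5/7.
P = 5/7 × 5/7 = 25/49.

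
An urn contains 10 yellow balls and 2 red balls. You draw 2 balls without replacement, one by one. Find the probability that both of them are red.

1/66

P(every draw is red) = 2/12 × 1/11 = 2/132 = 1/66.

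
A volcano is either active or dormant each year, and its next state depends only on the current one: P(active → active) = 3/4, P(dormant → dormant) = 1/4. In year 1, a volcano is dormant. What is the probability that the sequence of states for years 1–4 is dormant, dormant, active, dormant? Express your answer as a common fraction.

Year 1 is given. For each transition, use the conditional probability from the current state:
P(dormant | dormant) = 1/4; P(active | dormant) = 3/4; P(dormant | active) = 1/4.
P = 1/4 × 3/4 × 1/4 = 3/64.

3/64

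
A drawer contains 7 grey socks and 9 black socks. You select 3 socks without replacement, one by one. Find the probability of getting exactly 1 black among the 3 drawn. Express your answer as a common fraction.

One ordering (black drawn first) has probability 9/16 × 7/15 × 6/14 = 378/3360 = 9/80.
There are C(3,1) = 3 such orderings, each equally likely, so P = 3 × 9/80 = 27/80.

27/80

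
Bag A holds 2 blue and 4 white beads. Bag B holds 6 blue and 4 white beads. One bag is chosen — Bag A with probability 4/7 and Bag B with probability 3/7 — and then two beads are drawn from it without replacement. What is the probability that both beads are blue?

From Bag A: P(both blue) = (2/6)(1/5) = 1/15.
From Bag B: P(both blue) = (6/10)(5/9) = 1/3.
Total probability = (4/7)(1/15) + (3/7)(1/3) = 19/105.

19/105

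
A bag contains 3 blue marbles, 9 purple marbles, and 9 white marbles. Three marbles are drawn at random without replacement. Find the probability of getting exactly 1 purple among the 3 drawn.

One ordering (purple drawn first) has probability 9/21 × 12/20 × 11/19 = 1188/7980 = 99/665.
There are C(3,1) = 3 such orderings, each equally likely, so P = 3 × 99/665 = 297/665.

297/665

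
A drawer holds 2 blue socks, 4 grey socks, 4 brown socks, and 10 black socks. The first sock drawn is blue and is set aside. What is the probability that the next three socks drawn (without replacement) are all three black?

With the first sock removed, 10 black remain out of 19.
P = 10/19 × 9/18 × 8/17 = 720/5814 = 40/323.

40/323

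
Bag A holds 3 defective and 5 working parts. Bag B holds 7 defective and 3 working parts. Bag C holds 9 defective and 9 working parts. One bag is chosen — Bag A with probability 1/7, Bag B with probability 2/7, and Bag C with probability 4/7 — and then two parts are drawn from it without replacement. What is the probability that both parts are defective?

From Bag A: P(both defective) = (3/8)(2/7) = 3/28.
From Bag B: P(both defective) = (7/10)(6/9) = 7/15.
From Bag C: P(both defective) = (9/18)(8/17) = 4/17.
Total probability = (1/7)(3/28) + (2/7)(7/15) + (4/7)(4/17) = 14149/49980.

14149/49980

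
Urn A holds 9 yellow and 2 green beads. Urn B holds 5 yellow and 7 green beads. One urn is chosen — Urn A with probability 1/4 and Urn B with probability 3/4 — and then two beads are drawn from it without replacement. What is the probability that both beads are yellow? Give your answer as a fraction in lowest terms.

61/220

From Urn A: P(both yellow) = (9/11)(8/10) = 36/55.
From Urn B: P(both yellow) = (5/12)(4/11) = 5/33.
Total probability = (1/4)(36/55) + (3/4)(5/33) = 61/220.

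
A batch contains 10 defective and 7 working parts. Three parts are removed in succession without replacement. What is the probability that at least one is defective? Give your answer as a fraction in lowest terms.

129/136

P(no defective) = 7/17 × 6/16 × 5/15 = 210/4080 = 7/136.
P(at least one) = 1 − 7/136 = 129/136.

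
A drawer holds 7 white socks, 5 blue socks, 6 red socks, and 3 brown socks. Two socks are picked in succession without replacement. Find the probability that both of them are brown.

1/70

P(every draw is brown) = 3/21 × 2/20 = 6/420 = 1/70.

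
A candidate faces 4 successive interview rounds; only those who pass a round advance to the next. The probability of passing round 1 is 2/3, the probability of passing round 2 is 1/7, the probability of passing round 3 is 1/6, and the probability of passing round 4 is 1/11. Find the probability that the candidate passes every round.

1/693

Multiplying along the chain,
P = 2/3 × 1/7 × 1/6 × 1/11 = 2/1386 = 1/693.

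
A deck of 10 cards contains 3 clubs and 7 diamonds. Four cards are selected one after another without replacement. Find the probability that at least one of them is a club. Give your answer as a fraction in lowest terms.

P(no clubs) = 7/10 × 6/9 × 5/8 × 4/7 = 840/5040 = 1/6.
P(at least one) = 1 − 1/6 = 5/6.

5/6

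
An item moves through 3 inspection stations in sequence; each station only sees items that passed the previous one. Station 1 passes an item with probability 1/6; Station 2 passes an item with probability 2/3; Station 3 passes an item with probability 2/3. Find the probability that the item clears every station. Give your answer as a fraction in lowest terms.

2/27

The events are sequential, so multiply the conditional probabilities:
P = 1/6 × 2/3 × 2/3 = 4/54 = 2/27.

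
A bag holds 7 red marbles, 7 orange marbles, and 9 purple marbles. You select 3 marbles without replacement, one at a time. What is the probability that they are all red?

P = 7/23 × 6/22 × 5/21 = 210/10626 = 5/253.

5/253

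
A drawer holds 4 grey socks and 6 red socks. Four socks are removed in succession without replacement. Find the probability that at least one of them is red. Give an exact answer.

P(no red) = 4/10 × 3/9 × 2/8 × 1/7 = 24/5040 = 1/210.
P(at least one) = 1 − 1/210 = 209/210.

209/210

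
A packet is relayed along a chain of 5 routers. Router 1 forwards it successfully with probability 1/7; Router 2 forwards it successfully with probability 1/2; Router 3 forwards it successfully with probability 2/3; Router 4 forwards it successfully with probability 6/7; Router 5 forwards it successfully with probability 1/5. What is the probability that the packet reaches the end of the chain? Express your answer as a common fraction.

The events are sequential, so multiply the conditional probabilities:
P = 1/7 × 1/2 × 2/3 × 6/7 × 1/5 = 12/1470 = 2/245.

2/245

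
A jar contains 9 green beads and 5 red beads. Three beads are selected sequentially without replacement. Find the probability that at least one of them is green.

177/182

P(no green) = 5/14 × 4/13 × 3/12 = 60/2184 = 5/182.
P(at least one) = 1 − 5/182 = 177/182.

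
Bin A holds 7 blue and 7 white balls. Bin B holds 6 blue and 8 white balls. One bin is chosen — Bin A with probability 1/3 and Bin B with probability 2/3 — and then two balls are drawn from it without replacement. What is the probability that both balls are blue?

From Bin A: P(both blue) = (7/14)(6/13) = 3/13.
From Bin B: P(both blue) = (6/14)(5/13) = 15/91.
Total probability = (1/3)(3/13) + (2/3)(15/91) = 17/91.

17/91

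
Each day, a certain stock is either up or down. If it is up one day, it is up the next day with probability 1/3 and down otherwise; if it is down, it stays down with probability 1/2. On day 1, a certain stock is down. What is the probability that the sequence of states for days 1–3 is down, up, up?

Day 1 is given. For each transition, use the conditional probability from the current state:
P(up | down) = 1/2; P(up | up) = 1/3.
P = 1/2 × 1/3 = 1/6.

1/6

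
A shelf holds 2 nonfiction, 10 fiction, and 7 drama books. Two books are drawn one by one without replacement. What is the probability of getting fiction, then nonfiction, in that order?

10/171

Chain rule:
P = 10/19 × 2/18 = 20/342 = 10/171.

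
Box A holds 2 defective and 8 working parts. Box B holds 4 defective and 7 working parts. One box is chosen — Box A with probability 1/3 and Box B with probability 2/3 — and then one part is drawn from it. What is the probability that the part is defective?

17/55

From Box A: P(defective) = 2/10.
From Box B: P(defective) = 4/11.
Total probability = (1/3)(2/10) + (2/3)(4/11) = 17/55.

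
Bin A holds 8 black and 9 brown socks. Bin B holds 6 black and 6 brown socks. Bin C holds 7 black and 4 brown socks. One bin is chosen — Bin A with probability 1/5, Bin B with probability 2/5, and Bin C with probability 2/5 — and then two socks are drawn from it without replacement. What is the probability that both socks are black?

2663/9350

From Bin A: P(both black) = (8/17)(7/16) = 7/34.
From Bin B: P(both black) = (6/12)(5/11) = 5/22.
From Bin C: P(both black) = (7/11)(6/10) = 21/55.
Total probability = (1/5)(7/34) + (2/5)(5/22) + (2/5)(21/55) = 2663/9350.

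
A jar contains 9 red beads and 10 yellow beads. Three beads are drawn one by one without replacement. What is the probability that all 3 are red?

28/323

P = 9/19 × 8/18 × 7/17 = 504/5814 = 28/323.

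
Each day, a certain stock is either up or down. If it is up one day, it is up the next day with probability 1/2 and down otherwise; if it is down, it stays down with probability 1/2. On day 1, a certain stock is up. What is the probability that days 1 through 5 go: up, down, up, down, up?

Day 1 is given. For each transition, use the conditional probability from the current state:
P(down | up) = 1/2; P(up | down) = 1/2; P(down | up) = 1/2; P(up | down) = 1/2.
P = 1/2 × 1/2 × 1/2 × 1/2 = 1/16.

1/16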